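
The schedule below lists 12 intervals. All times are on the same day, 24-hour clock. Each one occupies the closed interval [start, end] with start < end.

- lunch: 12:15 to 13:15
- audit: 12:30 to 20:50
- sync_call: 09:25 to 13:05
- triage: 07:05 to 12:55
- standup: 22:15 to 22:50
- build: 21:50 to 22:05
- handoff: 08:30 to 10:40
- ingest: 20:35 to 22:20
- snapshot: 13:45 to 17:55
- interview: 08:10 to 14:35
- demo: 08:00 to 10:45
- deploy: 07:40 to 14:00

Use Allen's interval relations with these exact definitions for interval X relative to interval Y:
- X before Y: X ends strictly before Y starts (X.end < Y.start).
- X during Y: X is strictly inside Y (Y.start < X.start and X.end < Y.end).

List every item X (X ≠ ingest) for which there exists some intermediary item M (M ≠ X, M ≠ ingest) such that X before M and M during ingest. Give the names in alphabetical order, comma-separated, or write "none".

Target ingest = [20:35, 22:20].
Intermediaries M with M during ingest: build.
Via build — items with X before build: audit, demo, deploy, handoff, interview, lunch, snapshot, sync_call, triage.
Union: audit, demo, deploy, handoff, interview, lunch, snapshot, sync_call, triage.

audit, demo, deploy, handoff, interview, lunch, snapshot, sync_call, triage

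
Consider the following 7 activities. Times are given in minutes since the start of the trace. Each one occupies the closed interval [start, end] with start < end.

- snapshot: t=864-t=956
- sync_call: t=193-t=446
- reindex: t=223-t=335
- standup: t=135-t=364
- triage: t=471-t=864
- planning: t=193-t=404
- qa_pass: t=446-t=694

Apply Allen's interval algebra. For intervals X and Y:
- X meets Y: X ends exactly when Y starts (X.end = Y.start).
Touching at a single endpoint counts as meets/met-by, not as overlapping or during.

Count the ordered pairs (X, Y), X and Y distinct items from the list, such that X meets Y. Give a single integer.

2

Checking all 42 ordered pairs for relation 'meets'; matching pairs in alphabetical order:
(sync_call, qa_pass): sync_call meets qa_pass ✓
(triage, snapshot): triage meets snapshot ✓
Count: 2.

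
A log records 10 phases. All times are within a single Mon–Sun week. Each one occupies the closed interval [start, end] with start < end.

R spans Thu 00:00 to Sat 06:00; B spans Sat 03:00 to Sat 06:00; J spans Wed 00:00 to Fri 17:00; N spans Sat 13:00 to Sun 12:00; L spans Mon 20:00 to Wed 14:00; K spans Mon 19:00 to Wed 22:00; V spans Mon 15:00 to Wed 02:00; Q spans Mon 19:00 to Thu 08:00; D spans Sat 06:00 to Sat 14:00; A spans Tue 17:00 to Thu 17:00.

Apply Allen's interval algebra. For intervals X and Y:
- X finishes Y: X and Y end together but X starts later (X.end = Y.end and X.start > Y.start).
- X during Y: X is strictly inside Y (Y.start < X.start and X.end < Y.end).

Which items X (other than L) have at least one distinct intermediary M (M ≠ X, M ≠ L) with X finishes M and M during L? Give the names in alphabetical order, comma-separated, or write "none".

Target L = [Mon 20:00, Wed 14:00].
Intermediaries M with M during L: none.
Union: none.

none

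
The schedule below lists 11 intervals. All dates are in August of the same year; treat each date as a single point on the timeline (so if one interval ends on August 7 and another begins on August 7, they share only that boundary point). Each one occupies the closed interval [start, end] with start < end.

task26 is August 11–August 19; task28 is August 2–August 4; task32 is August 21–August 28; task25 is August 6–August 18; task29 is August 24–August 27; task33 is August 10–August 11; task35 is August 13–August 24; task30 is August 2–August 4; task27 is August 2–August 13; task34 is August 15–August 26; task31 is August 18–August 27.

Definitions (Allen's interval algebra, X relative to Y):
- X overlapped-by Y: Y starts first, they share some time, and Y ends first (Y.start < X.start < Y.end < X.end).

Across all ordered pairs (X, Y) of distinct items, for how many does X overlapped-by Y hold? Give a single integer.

15

Checking all 110 ordered pairs for relation 'overlapped-by'; matching pairs in alphabetical order:
(task25, task27): task25 overlapped-by task27 ✓
(task26, task25): task26 overlapped-by task25 ✓
(task26, task27): task26 overlapped-by task27 ✓
(task29, task34): task29 overlapped-by task34 ✓
(task31, task26): task31 overlapped-by task26 ✓
(task31, task34): task31 overlapped-by task34 ✓
(task31, task35): task31 overlapped-by task35 ✓
(task32, task31): task32 overlapped-by task31 ✓
(task32, task34): task32 overlapped-by task34 ✓
(task32, task35): task32 overlapped-by task35 ✓
(task34, task25): task34 overlapped-by task25 ✓
(task34, task26): task34 overlapped-by task26 ✓
(task34, task35): task34 overlapped-by task35 ✓
(task35, task25): task35 overlapped-by task25 ✓
(task35, task26): task35 overlapped-by task26 ✓
Count: 15.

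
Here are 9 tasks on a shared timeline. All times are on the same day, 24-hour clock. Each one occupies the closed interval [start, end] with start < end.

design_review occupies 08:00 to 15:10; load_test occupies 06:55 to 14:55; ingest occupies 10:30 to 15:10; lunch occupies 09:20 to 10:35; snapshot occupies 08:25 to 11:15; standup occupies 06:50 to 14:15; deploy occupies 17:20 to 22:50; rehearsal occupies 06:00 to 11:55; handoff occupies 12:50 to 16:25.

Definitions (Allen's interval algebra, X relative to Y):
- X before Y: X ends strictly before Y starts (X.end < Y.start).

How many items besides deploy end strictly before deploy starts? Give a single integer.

Target deploy = [17:20, 22:50].
design_review [08:00, 15:10] → before → counts.
handoff [12:50, 16:25] → before → counts.
ingest [10:30, 15:10] → before → counts.
load_test [06:55, 14:55] → before → counts.
lunch [09:20, 10:35] → before → counts.
rehearsal [06:00, 11:55] → before → counts.
snapshot [08:25, 11:15] → before → counts.
standup [06:50, 14:15] → before → counts.
Total: 8.

8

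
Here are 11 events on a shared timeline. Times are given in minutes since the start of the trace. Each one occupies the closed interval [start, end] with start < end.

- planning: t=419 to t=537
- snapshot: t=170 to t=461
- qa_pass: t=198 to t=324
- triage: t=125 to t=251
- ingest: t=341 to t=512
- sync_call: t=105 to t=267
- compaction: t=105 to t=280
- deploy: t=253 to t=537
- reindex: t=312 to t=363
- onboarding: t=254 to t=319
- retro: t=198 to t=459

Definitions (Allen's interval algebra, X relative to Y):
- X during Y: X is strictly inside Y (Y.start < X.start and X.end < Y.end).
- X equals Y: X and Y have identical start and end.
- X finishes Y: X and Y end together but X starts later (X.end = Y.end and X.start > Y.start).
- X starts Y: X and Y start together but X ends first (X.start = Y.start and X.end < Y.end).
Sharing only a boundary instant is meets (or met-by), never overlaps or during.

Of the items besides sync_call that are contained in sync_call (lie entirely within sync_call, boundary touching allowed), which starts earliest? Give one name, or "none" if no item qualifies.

Target sync_call = [t=105, t=267].
compaction [t=105, t=280] → started-by → excluded.
deploy [t=253, t=537] → overlapped-by → excluded.
ingest [t=341, t=512] → after → excluded.
onboarding [t=254, t=319] → overlapped-by → excluded.
planning [t=419, t=537] → after → excluded.
qa_pass [t=198, t=324] → overlapped-by → excluded.
reindex [t=312, t=363] → after → excluded.
retro [t=198, t=459] → overlapped-by → excluded.
snapshot [t=170, t=461] → overlapped-by → excluded.
triage [t=125, t=251] → during → candidate.
Among candidates, earliest start is t=125 → triage.

triage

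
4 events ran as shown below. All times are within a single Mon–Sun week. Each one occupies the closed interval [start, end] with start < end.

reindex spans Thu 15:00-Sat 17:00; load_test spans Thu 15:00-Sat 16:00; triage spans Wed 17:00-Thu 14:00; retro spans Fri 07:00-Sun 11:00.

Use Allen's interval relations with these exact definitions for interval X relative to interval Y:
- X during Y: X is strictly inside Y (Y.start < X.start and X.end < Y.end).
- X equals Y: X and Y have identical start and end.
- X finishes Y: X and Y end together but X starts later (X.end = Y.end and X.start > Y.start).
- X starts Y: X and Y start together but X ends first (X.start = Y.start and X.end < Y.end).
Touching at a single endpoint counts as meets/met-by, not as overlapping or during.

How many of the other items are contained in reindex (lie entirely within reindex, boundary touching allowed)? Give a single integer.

1

Target reindex = [Thu 15:00, Sat 17:00].
load_test [Thu 15:00, Sat 16:00] → starts → counts.
retro [Fri 07:00, Sun 11:00] → overlapped-by → no.
triage [Wed 17:00, Thu 14:00] → before → no.
Total: 1.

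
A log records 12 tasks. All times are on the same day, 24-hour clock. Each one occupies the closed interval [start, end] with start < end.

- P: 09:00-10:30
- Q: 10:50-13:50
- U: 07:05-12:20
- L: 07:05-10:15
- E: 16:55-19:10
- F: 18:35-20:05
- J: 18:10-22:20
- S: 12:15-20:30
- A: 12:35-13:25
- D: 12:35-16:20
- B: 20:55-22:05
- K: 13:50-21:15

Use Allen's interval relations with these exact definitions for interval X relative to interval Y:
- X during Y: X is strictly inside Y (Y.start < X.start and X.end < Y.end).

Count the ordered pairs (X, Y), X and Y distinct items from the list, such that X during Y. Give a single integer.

Checking all 132 ordered pairs for relation 'during'; matching pairs in alphabetical order:
(A, Q): A during Q ✓
(A, S): A during S ✓
(B, J): B during J ✓
(D, S): D during S ✓
(E, K): E during K ✓
(E, S): E during S ✓
(F, J): F during J ✓
(F, K): F during K ✓
(F, S): F during S ✓
(P, U): P during U ✓
Count: 10.

10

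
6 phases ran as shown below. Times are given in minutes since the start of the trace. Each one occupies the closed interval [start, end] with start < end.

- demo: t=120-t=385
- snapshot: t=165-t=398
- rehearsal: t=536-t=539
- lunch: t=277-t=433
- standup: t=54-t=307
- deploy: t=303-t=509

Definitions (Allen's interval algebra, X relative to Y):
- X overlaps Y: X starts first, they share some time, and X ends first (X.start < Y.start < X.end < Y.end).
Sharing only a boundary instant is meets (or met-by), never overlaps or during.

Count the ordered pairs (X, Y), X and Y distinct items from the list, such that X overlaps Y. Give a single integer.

Checking all 30 ordered pairs for relation 'overlaps'; matching pairs in alphabetical order:
(demo, deploy): demo overlaps deploy ✓
(demo, lunch): demo overlaps lunch ✓
(demo, snapshot): demo overlaps snapshot ✓
(lunch, deploy): lunch overlaps deploy ✓
(snapshot, deploy): snapshot overlaps deploy ✓
(snapshot, lunch): snapshot overlaps lunch ✓
(standup, demo): standup overlaps demo ✓
(standup, deploy): standup overlaps deploy ✓
(standup, lunch): standup overlaps lunch ✓
(standup, snapshot): standup overlaps snapshot ✓
Count: 10.

10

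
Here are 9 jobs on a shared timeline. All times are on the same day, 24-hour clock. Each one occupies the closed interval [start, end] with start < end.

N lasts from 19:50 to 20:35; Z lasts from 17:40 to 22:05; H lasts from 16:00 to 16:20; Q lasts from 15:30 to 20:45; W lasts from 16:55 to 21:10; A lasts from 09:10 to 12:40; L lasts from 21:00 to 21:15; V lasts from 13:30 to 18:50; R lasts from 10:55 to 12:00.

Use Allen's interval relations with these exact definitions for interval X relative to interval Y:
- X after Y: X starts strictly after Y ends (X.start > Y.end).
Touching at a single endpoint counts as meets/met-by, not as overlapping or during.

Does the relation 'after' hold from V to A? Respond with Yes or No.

Yes

V = [13:30, 18:50], A = [09:10, 12:40].
Actual relation of V to A: after.
Asked whether 'after' holds → Yes.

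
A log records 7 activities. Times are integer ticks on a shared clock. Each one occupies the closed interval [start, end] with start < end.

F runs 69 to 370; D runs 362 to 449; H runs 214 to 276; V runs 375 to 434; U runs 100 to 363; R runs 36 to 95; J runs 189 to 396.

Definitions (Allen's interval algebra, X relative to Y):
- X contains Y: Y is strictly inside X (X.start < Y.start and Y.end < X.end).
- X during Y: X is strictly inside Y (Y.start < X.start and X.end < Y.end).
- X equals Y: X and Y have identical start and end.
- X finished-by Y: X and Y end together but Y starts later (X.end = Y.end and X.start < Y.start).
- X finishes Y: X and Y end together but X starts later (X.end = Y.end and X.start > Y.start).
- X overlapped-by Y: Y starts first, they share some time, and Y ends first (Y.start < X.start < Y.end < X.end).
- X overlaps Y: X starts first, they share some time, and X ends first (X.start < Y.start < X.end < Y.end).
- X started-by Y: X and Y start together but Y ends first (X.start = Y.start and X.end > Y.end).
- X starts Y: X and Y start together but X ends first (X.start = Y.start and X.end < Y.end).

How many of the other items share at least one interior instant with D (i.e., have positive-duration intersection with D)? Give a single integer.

4

Target D = [362, 449].
F [69, 370] → overlaps → counts.
H [214, 276] → before → no.
J [189, 396] → overlaps → counts.
R [36, 95] → before → no.
U [100, 363] → overlaps → counts.
V [375, 434] → during → counts.
Total: 4.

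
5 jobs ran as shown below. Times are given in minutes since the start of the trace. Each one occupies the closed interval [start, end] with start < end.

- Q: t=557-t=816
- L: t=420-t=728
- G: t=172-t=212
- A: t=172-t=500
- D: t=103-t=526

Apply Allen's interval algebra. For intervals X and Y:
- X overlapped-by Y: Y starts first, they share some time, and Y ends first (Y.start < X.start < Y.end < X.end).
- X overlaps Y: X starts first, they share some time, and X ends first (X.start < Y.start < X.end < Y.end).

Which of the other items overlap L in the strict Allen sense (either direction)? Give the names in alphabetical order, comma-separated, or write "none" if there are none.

Target L = [t=420, t=728].
A [t=172, t=500] → overlaps → yes.
D [t=103, t=526] → overlaps → yes.
G [t=172, t=212] → before → no.
Q [t=557, t=816] → overlapped-by → yes.
Result: A, D, Q.

A, D, Q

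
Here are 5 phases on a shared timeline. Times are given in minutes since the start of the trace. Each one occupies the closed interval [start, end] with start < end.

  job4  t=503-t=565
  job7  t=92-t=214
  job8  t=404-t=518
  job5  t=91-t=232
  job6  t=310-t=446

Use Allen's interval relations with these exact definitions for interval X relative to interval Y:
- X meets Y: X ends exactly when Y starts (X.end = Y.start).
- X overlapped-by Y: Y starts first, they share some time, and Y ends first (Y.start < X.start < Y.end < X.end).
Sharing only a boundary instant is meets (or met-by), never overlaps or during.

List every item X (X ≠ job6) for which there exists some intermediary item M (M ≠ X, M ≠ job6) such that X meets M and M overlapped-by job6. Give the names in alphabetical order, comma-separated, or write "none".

Target job6 = [t=310, t=446].
Intermediaries M with M overlapped-by job6: job8.
Via job8 — items with X meets job8: none.
Union: none.

none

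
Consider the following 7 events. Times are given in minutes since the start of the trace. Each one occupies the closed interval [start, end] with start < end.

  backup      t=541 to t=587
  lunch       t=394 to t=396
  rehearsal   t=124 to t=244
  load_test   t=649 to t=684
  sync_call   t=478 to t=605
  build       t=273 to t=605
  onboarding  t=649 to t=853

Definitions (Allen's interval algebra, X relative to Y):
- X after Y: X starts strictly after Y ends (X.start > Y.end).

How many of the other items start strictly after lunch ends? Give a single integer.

Target lunch = [t=394, t=396].
backup [t=541, t=587] → after → counts.
build [t=273, t=605] → contains → no.
load_test [t=649, t=684] → after → counts.
onboarding [t=649, t=853] → after → counts.
rehearsal [t=124, t=244] → before → no.
sync_call [t=478, t=605] → after → counts.
Total: 4.

4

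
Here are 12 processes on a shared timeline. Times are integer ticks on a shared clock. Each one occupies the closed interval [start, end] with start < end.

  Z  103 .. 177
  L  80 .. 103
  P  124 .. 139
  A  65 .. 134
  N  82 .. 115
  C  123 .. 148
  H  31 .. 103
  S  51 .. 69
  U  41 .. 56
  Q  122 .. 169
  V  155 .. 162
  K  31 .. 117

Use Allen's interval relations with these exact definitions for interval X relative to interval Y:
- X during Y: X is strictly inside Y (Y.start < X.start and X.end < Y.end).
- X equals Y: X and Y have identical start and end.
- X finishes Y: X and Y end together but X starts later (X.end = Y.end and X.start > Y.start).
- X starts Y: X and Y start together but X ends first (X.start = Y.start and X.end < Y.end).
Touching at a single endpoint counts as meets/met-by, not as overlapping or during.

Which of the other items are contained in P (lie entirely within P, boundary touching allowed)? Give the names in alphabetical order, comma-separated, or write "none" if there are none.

none

Target P = [124, 139].
A [65, 134] → overlaps → no.
C [123, 148] → contains → no.
H [31, 103] → before → no.
K [31, 117] → before → no.
L [80, 103] → before → no.
N [82, 115] → before → no.
Q [122, 169] → contains → no.
S [51, 69] → before → no.
U [41, 56] → before → no.
V [155, 162] → after → no.
Z [103, 177] → contains → no.
Result: none.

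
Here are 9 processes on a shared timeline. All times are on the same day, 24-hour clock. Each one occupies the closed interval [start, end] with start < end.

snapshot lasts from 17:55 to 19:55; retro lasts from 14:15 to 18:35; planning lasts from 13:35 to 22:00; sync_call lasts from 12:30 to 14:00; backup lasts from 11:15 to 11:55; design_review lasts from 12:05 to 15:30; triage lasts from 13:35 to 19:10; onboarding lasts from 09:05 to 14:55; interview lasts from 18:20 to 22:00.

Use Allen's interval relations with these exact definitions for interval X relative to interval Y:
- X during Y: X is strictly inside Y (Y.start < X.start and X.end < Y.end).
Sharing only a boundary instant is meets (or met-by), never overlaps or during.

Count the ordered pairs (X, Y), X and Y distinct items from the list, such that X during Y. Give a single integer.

6

Checking all 72 ordered pairs for relation 'during'; matching pairs in alphabetical order:
(backup, onboarding): backup during onboarding ✓
(retro, planning): retro during planning ✓
(retro, triage): retro during triage ✓
(snapshot, planning): snapshot during planning ✓
(sync_call, design_review): sync_call during design_review ✓
(sync_call, onboarding): sync_call during onboarding ✓
Count: 6.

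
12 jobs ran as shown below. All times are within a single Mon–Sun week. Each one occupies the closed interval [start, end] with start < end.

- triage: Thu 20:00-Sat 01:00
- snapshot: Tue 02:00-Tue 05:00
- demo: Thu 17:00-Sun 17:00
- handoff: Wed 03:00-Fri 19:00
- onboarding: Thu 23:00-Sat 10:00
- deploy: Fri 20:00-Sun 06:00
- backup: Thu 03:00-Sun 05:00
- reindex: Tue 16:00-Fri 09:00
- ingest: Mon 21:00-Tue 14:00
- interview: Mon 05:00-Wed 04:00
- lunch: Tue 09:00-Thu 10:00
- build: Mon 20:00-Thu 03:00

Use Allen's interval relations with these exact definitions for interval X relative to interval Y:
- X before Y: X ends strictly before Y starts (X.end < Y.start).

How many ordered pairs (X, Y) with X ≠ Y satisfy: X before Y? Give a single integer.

30

Checking all 132 ordered pairs for relation 'before'; matching pairs in alphabetical order:
(build, demo): build before demo ✓
(build, deploy): build before deploy ✓
(build, onboarding): build before onboarding ✓
(build, triage): build before triage ✓
(handoff, deploy): handoff before deploy ✓
(ingest, backup): ingest before backup ✓
(ingest, demo): ingest before demo ✓
(ingest, deploy): ingest before deploy ✓
(ingest, handoff): ingest before handoff ✓
(ingest, onboarding): ingest before onboarding ✓
(ingest, reindex): ingest before reindex ✓
(ingest, triage): ingest before triage ✓
(interview, backup): interview before backup ✓
(interview, demo): interview before demo ✓
(interview, deploy): interview before deploy ✓
(interview, onboarding): interview before onboarding ✓
(interview, triage): interview before triage ✓
(lunch, demo): lunch before demo ✓
(lunch, deploy): lunch before deploy ✓
(lunch, onboarding): lunch before onboarding ✓
(lunch, triage): lunch before triage ✓
(reindex, deploy): reindex before deploy ✓
(snapshot, backup): snapshot before backup ✓
(snapshot, demo): snapshot before demo ✓
... plus 6 further pairs not listed.
Count: 30.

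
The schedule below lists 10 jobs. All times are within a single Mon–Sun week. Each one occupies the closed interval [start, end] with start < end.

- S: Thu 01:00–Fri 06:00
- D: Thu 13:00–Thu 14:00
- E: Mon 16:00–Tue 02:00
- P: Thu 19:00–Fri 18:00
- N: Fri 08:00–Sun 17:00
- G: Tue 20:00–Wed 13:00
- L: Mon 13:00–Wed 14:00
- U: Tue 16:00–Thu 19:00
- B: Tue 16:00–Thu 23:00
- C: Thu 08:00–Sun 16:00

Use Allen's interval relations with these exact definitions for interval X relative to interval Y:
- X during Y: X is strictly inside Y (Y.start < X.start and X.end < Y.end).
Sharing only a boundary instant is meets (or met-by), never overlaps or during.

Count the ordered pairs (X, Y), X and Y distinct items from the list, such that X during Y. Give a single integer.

Checking all 90 ordered pairs for relation 'during'; matching pairs in alphabetical order:
(D, B): D during B ✓
(D, C): D during C ✓
(D, S): D during S ✓
(D, U): D during U ✓
(E, L): E during L ✓
(G, B): G during B ✓
(G, L): G during L ✓
(G, U): G during U ✓
(P, C): P during C ✓
Count: 9.

9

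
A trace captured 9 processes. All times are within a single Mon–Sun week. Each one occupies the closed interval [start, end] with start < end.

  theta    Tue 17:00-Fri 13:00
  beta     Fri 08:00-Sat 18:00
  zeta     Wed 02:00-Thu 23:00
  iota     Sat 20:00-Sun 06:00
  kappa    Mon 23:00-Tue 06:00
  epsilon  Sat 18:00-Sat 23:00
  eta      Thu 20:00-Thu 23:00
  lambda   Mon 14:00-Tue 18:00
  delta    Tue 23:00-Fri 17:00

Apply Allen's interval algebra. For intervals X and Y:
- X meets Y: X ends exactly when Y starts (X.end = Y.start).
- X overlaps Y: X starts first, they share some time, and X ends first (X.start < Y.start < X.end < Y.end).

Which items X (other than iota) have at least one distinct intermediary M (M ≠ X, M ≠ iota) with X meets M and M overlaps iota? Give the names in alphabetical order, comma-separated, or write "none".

Target iota = [Sat 20:00, Sun 06:00].
Intermediaries M with M overlaps iota: epsilon.
Via epsilon — items with X meets epsilon: beta.
Union: beta.

beta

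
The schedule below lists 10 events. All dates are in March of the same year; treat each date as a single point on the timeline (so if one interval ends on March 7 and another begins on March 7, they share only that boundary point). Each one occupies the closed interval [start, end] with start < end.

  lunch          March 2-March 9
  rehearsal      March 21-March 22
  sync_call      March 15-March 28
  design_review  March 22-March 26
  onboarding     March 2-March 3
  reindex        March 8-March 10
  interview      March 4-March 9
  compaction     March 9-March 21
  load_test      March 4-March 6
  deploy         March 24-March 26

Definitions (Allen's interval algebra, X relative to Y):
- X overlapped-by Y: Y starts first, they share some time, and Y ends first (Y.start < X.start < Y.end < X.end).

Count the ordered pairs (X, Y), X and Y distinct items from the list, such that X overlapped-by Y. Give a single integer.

4

Checking all 90 ordered pairs for relation 'overlapped-by'; matching pairs in alphabetical order:
(compaction, reindex): compaction overlapped-by reindex ✓
(reindex, interview): reindex overlapped-by interview ✓
(reindex, lunch): reindex overlapped-by lunch ✓
(sync_call, compaction): sync_call overlapped-by compaction ✓
Count: 4.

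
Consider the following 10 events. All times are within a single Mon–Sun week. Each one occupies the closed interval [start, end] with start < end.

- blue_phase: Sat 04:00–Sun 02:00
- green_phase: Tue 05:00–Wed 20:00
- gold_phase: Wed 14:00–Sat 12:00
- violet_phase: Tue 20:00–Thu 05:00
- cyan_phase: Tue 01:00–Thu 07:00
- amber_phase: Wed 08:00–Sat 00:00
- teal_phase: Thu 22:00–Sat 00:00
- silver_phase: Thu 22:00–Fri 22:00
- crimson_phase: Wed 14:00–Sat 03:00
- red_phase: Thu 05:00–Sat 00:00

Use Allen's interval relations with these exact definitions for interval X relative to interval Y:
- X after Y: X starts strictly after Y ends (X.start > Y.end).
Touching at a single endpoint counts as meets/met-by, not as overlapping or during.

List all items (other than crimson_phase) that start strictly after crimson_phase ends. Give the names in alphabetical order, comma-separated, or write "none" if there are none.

blue_phase

Target crimson_phase = [Wed 14:00, Sat 03:00].
amber_phase [Wed 08:00, Sat 00:00] → overlaps → no.
blue_phase [Sat 04:00, Sun 02:00] → after → yes.
cyan_phase [Tue 01:00, Thu 07:00] → overlaps → no.
gold_phase [Wed 14:00, Sat 12:00] → started-by → no.
green_phase [Tue 05:00, Wed 20:00] → overlaps → no.
red_phase [Thu 05:00, Sat 00:00] → during → no.
silver_phase [Thu 22:00, Fri 22:00] → during → no.
teal_phase [Thu 22:00, Sat 00:00] → during → no.
violet_phase [Tue 20:00, Thu 05:00] → overlaps → no.
Result: blue_phase.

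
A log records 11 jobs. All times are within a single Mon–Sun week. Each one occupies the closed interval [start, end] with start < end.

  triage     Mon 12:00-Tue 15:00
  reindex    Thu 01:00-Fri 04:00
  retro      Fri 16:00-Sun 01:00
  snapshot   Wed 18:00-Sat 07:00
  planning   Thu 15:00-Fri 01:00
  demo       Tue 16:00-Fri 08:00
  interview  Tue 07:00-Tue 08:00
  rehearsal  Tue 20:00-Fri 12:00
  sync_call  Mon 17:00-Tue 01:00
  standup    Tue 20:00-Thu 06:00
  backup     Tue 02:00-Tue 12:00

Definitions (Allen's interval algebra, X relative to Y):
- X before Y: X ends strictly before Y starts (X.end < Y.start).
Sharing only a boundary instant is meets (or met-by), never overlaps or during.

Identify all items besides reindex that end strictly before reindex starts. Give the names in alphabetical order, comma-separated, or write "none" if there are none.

Target reindex = [Thu 01:00, Fri 04:00].
backup [Tue 02:00, Tue 12:00] → before → yes.
demo [Tue 16:00, Fri 08:00] → contains → no.
interview [Tue 07:00, Tue 08:00] → before → yes.
planning [Thu 15:00, Fri 01:00] → during → no.
rehearsal [Tue 20:00, Fri 12:00] → contains → no.
retro [Fri 16:00, Sun 01:00] → after → no.
snapshot [Wed 18:00, Sat 07:00] → contains → no.
standup [Tue 20:00, Thu 06:00] → overlaps → no.
sync_call [Mon 17:00, Tue 01:00] → before → yes.
triage [Mon 12:00, Tue 15:00] → before → yes.
Result: backup, interview, sync_call, triage.

backup, interview, sync_call, triage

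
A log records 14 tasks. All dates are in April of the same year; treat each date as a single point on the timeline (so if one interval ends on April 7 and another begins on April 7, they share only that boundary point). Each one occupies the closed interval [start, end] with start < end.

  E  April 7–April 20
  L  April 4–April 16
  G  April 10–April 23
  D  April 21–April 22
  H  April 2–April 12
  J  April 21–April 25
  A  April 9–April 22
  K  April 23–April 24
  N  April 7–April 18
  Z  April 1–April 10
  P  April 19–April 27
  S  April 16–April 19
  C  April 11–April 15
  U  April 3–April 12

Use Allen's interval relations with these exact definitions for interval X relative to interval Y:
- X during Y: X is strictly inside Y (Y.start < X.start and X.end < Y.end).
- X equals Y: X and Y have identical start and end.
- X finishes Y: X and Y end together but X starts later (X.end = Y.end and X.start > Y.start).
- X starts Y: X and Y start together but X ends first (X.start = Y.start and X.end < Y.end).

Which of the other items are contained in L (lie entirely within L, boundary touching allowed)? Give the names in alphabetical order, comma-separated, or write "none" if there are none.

Target L = [April 4, April 16].
A [April 9, April 22] → overlapped-by → no.
C [April 11, April 15] → during → yes.
D [April 21, April 22] → after → no.
E [April 7, April 20] → overlapped-by → no.
G [April 10, April 23] → overlapped-by → no.
H [April 2, April 12] → overlaps → no.
J [April 21, April 25] → after → no.
K [April 23, April 24] → after → no.
N [April 7, April 18] → overlapped-by → no.
P [April 19, April 27] → after → no.
S [April 16, April 19] → met-by → no.
U [April 3, April 12] → overlaps → no.
Z [April 1, April 10] → overlaps → no.
Result: C.

C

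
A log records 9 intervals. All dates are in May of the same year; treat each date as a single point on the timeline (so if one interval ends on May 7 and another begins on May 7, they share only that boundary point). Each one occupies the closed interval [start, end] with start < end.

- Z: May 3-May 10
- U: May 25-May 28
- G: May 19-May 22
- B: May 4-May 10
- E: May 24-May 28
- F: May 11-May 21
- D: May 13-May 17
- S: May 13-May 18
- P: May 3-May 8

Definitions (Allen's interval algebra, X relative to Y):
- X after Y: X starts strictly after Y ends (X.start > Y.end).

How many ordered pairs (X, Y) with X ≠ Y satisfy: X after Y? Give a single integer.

28

Checking all 72 ordered pairs for relation 'after'; matching pairs in alphabetical order:
(D, B): D after B ✓
(D, P): D after P ✓
(D, Z): D after Z ✓
(E, B): E after B ✓
(E, D): E after D ✓
(E, F): E after F ✓
(E, G): E after G ✓
(E, P): E after P ✓
(E, S): E after S ✓
(E, Z): E after Z ✓
(F, B): F after B ✓
(F, P): F after P ✓
(F, Z): F after Z ✓
(G, B): G after B ✓
(G, D): G after D ✓
(G, P): G after P ✓
(G, S): G after S ✓
(G, Z): G after Z ✓
(S, B): S after B ✓
(S, P): S after P ✓
(S, Z): S after Z ✓
(U, B): U after B ✓
(U, D): U after D ✓
(U, F): U after F ✓
... plus 4 further pairs not listed.
Count: 28.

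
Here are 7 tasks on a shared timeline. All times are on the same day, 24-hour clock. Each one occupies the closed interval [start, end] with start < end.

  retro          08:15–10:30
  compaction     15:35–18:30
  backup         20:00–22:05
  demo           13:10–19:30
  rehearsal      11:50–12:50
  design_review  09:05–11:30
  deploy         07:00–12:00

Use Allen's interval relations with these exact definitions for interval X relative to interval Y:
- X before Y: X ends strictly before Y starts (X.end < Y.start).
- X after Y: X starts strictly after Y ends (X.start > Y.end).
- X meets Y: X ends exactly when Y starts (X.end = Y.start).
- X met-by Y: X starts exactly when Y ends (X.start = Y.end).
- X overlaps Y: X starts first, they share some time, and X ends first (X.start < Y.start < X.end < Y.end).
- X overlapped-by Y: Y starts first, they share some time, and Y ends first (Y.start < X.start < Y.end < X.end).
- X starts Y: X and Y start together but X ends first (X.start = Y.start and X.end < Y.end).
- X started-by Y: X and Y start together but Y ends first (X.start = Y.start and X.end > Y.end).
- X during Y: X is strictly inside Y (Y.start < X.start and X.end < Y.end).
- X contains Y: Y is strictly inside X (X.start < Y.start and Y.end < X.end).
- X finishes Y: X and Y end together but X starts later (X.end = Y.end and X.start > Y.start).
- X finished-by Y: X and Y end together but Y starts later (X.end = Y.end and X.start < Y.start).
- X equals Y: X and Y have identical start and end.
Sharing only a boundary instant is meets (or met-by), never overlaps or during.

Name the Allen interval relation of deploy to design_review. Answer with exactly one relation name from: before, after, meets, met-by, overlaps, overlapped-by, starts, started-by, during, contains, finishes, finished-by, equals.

contains

deploy = [07:00, 12:00]; design_review = [09:05, 11:30].
Compare endpoints: deploy.start < design_review.start, deploy.start < design_review.end, deploy.end > design_review.start, deploy.end > design_review.end.
That pattern is 'contains'.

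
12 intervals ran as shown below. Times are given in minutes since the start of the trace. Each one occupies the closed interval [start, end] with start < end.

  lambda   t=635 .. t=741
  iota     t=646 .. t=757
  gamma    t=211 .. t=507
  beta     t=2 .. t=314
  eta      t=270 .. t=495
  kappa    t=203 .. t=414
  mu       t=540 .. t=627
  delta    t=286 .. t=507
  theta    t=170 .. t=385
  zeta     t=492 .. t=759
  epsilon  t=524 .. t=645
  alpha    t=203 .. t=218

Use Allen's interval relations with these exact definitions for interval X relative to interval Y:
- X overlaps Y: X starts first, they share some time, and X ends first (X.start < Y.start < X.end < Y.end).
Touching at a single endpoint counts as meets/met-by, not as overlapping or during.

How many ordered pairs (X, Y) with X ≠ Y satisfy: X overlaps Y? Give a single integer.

Checking all 132 ordered pairs for relation 'overlaps'; matching pairs in alphabetical order:
(alpha, gamma): alpha overlaps gamma ✓
(beta, delta): beta overlaps delta ✓
(beta, eta): beta overlaps eta ✓
(beta, gamma): beta overlaps gamma ✓
(beta, kappa): beta overlaps kappa ✓
(beta, theta): beta overlaps theta ✓
(delta, zeta): delta overlaps zeta ✓
(epsilon, lambda): epsilon overlaps lambda ✓
(eta, delta): eta overlaps delta ✓
(eta, zeta): eta overlaps zeta ✓
(gamma, zeta): gamma overlaps zeta ✓
(kappa, delta): kappa overlaps delta ✓
(kappa, eta): kappa overlaps eta ✓
(kappa, gamma): kappa overlaps gamma ✓
(lambda, iota): lambda overlaps iota ✓
(theta, delta): theta overlaps delta ✓
(theta, eta): theta overlaps eta ✓
(theta, gamma): theta overlaps gamma ✓
(theta, kappa): theta overlaps kappa ✓
Count: 19.

19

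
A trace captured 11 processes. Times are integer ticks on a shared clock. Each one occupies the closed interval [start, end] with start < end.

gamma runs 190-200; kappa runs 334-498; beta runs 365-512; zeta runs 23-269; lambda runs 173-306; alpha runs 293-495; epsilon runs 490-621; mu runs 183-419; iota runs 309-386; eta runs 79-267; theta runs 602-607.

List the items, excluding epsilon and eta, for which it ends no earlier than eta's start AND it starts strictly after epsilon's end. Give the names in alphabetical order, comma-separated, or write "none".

none

Conditions: its end is no earlier than eta's start (X.end >= 79) AND its start is strictly after epsilon's end (X.start > 621).
alpha: end 495 >= 79? ✓; start 293 > 621? ✗ → no.
beta: end 512 >= 79? ✓; start 365 > 621? ✗ → no.
gamma: end 200 >= 79? ✓; start 190 > 621? ✗ → no.
iota: end 386 >= 79? ✓; start 309 > 621? ✗ → no.
kappa: end 498 >= 79? ✓; start 334 > 621? ✗ → no.
lambda: end 306 >= 79? ✓; start 173 > 621? ✗ → no.
mu: end 419 >= 79? ✓; start 183 > 621? ✗ → no.
theta: end 607 >= 79? ✓; start 602 > 621? ✗ → no.
zeta: end 269 >= 79? ✓; start 23 > 621? ✗ → no.
Result: none.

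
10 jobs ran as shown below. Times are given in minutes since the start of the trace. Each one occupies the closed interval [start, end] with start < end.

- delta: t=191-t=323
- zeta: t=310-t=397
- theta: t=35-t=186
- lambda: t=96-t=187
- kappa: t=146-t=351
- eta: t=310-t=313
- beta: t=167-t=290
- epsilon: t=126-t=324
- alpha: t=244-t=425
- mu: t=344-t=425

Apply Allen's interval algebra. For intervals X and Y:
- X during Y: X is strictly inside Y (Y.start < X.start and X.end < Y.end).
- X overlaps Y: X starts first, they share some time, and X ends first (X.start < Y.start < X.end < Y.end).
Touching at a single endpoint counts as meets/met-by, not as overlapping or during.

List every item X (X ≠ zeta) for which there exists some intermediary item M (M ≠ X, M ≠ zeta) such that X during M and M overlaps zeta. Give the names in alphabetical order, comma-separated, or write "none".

Target zeta = [t=310, t=397].
Intermediaries M with M overlaps zeta: delta, epsilon, kappa.
Via delta — items with X during delta: eta.
Via epsilon — items with X during epsilon: beta, delta, eta.
Via kappa — items with X during kappa: beta, delta, eta.
Union: beta, delta, eta.

beta, delta, eta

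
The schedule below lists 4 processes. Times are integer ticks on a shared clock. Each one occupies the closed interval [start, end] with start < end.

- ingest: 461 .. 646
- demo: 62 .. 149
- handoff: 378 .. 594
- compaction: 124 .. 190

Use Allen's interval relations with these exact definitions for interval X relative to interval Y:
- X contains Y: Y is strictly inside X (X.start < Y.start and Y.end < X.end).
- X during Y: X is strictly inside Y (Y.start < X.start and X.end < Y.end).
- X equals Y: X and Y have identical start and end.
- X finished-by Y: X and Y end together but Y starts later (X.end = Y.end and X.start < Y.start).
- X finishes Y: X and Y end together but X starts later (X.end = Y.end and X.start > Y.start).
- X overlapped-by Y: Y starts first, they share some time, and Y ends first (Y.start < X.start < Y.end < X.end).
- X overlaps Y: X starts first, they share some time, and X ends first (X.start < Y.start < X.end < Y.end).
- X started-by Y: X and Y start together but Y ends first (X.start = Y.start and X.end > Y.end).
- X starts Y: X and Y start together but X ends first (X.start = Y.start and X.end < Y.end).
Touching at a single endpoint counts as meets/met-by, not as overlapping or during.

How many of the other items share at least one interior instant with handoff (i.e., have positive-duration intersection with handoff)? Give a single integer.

Target handoff = [378, 594].
compaction [124, 190] → before → no.
demo [62, 149] → before → no.
ingest [461, 646] → overlapped-by → counts.
Total: 1.

1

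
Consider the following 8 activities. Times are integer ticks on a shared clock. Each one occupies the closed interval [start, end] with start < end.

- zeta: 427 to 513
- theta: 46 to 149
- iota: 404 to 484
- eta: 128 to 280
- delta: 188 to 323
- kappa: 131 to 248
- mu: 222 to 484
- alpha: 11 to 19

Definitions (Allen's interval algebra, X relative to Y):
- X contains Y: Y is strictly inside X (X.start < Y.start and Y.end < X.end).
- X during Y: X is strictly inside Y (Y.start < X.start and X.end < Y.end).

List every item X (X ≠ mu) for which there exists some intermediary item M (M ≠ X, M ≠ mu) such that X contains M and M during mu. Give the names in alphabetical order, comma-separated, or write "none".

none

Target mu = [222, 484].
Intermediaries M with M during mu: none.
Union: none.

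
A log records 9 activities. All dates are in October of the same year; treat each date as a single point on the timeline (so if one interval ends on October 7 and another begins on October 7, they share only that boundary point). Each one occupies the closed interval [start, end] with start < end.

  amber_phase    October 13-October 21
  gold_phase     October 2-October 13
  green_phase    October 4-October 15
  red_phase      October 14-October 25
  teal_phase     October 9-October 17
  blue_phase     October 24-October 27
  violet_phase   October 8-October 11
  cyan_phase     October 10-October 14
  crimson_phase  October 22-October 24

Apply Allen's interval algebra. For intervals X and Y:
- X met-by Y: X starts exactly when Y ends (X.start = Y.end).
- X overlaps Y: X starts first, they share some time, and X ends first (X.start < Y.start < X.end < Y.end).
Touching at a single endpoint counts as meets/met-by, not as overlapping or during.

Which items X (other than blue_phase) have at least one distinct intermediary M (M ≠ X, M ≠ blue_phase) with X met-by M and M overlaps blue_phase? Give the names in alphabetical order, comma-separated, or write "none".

Target blue_phase = [October 24, October 27].
Intermediaries M with M overlaps blue_phase: red_phase.
Via red_phase — items with X met-by red_phase: none.
Union: none.

none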